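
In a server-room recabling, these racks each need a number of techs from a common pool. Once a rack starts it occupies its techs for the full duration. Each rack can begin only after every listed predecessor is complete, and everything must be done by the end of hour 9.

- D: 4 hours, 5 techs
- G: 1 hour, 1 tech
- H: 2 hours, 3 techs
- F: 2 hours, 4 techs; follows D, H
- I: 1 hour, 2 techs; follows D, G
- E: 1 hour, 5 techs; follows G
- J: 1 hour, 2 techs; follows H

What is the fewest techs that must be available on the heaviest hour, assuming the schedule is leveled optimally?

6

Early-start (D@1, G@1, H@1, F@5, I@5, E@2, J@3) gives peak 13: h1:9  h2:13  h3:7  h4:5  h5:6  h6:4  h7:0  h8:0  h9:0.
Shift H→5, F→7, E→9, J→7.
Schedule D@1, G@1, H@5, F@7, I@5, E@9, J@7: h1:6  h2:5  h3:5  h4:5  h5:5  h6:3  h7:6  h8:4  h9:5 — peak 6.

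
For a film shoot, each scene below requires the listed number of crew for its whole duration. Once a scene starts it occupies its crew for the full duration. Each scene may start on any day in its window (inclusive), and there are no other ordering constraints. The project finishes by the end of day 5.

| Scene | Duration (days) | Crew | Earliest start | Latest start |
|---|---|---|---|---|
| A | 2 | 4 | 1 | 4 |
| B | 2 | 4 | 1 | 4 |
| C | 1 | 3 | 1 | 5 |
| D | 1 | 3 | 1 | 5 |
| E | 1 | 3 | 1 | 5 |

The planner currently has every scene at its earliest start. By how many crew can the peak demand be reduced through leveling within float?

10

Early-start peak: d1:17  d2:8  d3:0  d4:0  d5:0 ⇒ 17.
Leveled (A@1, B@3, C@1, D@2, E@3): d1:7  d2:7  d3:7  d4:4  d5:0 ⇒ 7.
Reduction 17 − 7 = 10.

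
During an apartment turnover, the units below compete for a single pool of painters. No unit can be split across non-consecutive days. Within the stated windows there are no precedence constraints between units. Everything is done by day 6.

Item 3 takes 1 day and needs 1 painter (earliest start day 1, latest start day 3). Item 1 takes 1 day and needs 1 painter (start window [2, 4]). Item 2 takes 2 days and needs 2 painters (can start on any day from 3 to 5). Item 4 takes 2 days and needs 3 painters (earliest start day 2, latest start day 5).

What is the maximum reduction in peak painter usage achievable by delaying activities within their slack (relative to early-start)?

2

Early-start peak: d1:1  d2:4  d3:5  d4:2  d5:0  d6:0 ⇒ 5.
Leveled (Item 3@1, Item 1@2, Item 2@3, Item 4@5): d1:1  d2:1  d3:2  d4:2  d5:3  d6:3 ⇒ 3.
Reduction 5 − 3 = 2.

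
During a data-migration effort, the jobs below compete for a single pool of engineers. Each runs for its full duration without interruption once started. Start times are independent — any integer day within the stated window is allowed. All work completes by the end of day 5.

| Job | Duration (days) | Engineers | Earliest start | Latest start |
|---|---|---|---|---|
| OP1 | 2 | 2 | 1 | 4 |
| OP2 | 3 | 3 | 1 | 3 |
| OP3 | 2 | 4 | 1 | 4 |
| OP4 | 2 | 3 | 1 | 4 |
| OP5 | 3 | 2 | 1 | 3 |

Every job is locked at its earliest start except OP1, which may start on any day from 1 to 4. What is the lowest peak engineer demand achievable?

12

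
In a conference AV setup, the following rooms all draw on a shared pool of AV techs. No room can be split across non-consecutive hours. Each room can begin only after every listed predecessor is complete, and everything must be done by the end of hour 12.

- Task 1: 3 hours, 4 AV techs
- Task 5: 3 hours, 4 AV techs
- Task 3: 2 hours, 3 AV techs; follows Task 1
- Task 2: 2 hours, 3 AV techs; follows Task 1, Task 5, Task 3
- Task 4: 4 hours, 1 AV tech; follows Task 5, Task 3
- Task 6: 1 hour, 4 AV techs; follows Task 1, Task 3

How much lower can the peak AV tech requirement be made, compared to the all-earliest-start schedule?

Early-start peak: h1:8  h2:8  h3:8  h4:3  h5:3  h6:8  h7:4  h8:1  h9:1  h10:0  h11:0  h12:0 ⇒ 8.
Leveled (Task 1@1, Task 5@4, Task 3@7, Task 2@9, Task 4@9, Task 6@11): h1:4  h2:4  h3:4  h4:4  h5:4  h6:4  h7:3  h8:3  h9:4  h10:4  h11:5  h12:1 ⇒ 5.
Reduction 8 − 5 = 3.

3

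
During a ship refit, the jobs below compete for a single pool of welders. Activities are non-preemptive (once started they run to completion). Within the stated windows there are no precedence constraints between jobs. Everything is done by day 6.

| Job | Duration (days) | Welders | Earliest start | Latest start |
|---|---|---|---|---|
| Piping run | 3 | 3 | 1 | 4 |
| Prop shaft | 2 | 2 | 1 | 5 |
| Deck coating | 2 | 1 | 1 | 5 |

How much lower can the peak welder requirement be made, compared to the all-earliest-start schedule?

3

Early-start peak: d1:6  d2:6  d3:3  d4:0  d5:0  d6:0 ⇒ 6.
Leveled (Piping run@1, Prop shaft@4, Deck coating@4): d1:3  d2:3  d3:3  d4:3  d5:3  d6:0 ⇒ 3.
Reduction 6 − 3 = 3.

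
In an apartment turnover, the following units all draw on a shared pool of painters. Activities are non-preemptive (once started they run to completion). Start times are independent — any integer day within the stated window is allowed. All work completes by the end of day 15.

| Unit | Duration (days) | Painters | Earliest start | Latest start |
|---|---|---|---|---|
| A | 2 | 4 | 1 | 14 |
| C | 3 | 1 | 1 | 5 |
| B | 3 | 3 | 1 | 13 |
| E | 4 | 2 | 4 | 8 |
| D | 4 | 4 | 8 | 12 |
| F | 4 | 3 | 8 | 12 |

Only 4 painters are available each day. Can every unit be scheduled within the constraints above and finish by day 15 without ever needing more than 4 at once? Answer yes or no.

The minimum achievable peak is 5; 4 < 5, so no feasible schedule stays within the cap.

no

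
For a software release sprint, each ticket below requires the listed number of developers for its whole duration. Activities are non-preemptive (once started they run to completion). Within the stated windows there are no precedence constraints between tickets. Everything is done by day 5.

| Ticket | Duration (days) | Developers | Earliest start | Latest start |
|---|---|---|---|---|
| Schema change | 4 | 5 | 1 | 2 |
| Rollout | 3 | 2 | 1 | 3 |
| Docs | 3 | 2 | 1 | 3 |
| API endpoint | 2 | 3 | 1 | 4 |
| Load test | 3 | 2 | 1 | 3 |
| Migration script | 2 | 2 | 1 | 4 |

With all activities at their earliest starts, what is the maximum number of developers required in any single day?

16

Early-start schedule: Schema change@1, Rollout@1, Docs@1, API endpoint@1, Load test@1, Migration script@1.
Load per day: day 1: 16, day 2: 16, day 3: 11, day 4: 5, day 5: 0.
Peak is 16.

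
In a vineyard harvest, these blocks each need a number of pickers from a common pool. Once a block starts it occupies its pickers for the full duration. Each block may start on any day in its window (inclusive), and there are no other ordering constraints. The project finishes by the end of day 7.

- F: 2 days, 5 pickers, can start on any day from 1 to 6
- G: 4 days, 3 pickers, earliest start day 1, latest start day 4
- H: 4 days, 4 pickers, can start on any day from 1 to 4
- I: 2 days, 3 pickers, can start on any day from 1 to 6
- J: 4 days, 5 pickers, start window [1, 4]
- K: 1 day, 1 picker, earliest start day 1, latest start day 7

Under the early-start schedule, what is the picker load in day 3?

12

At early start, day 3 has: G, H, J.
Demand: 3 + 4 + 5 = 12.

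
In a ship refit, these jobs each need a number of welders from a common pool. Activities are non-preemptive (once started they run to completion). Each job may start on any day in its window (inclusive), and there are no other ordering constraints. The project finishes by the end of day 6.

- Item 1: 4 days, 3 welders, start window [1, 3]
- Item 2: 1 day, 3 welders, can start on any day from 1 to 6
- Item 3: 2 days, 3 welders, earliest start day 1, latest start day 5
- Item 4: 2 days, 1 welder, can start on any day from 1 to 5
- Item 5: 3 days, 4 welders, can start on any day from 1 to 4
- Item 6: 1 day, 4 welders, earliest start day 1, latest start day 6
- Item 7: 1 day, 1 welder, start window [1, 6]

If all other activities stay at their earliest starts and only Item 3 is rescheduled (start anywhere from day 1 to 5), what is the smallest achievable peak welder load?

Item 3@1: d1:19  d2:11  d3:7  d4:3  d5:0  d6:0 → peak 19
Item 3@2: d1:16  d2:11  d3:10  d4:3  d5:0  d6:0 → peak 16
Item 3@3: d1:16  d2:8  d3:10  d4:6  d5:0  d6:0 → peak 16
Item 3@4: d1:16  d2:8  d3:7  d4:6  d5:3  d6:0 → peak 16
Item 3@5: d1:16  d2:8  d3:7  d4:3  d5:3  d6:3 → peak 16
Best is Item 3@2, peak 16.

16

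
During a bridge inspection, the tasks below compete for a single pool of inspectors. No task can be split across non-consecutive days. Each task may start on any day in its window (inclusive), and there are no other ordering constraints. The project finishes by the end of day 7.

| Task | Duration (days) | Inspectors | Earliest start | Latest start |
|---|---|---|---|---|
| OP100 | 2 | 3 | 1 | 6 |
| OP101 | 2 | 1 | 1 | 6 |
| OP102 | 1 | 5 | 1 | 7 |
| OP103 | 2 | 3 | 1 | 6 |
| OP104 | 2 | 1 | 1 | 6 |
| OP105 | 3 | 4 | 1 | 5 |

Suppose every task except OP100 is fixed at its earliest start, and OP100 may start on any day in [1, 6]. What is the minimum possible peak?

OP100@1: d1:17  d2:12  d3:4  d4:0  d5:0  d6:0  d7:0 → peak 17
OP100@2: d1:14  d2:12  d3:7  d4:0  d5:0  d6:0  d7:0 → peak 14
OP100@3: d1:14  d2:9  d3:7  d4:3  d5:0  d6:0  d7:0 → peak 14
OP100@4: d1:14  d2:9  d3:4  d4:3  d5:3  d6:0  d7:0 → peak 14
OP100@5: d1:14  d2:9  d3:4  d4:0  d5:3  d6:3  d7:0 → peak 14
OP100@6: d1:14  d2:9  d3:4  d4:0  d5:0  d6:3  d7:3 → peak 14
Best is OP100@2, peak 14.

14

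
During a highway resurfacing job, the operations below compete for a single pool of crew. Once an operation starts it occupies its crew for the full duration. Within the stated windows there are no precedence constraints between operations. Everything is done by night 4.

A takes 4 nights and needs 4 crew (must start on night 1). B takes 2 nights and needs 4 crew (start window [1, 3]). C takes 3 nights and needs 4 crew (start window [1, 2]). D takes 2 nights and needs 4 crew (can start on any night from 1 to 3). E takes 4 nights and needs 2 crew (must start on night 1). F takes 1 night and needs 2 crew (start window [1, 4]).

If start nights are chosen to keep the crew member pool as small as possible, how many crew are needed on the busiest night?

14

Early-start (A@1, B@1, C@1, D@1, E@1, F@1) gives peak 20: n1:20  n2:18  n3:10  n4:6.
Shift D→3, F→4.
Schedule A@1, B@1, C@1, D@3, E@1, F@4: n1:14  n2:14  n3:14  n4:12 — peak 14.
Total crew member-nights = 54 over 4 nights ⇒ peak ≥ ⌈54/4⌉ = 14, so 14 is optimal.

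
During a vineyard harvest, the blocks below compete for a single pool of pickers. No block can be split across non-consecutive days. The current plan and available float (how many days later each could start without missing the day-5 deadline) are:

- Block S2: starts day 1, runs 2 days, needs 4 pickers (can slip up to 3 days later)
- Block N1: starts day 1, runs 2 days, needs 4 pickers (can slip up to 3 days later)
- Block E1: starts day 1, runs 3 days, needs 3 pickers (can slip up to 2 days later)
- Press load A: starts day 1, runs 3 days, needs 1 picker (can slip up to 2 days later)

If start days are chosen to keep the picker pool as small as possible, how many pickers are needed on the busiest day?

Early-start (Block S2@1, Block N1@1, Block E1@1, Press load A@1) gives peak 12: d1:12  d2:12  d3:4  d4:0  d5:0.
Shift Block N1→4, Press load A→3.
Schedule Block S2@1, Block N1@4, Block E1@1, Press load A@3: d1:7  d2:7  d3:4  d4:5  d5:5 — peak 7.

7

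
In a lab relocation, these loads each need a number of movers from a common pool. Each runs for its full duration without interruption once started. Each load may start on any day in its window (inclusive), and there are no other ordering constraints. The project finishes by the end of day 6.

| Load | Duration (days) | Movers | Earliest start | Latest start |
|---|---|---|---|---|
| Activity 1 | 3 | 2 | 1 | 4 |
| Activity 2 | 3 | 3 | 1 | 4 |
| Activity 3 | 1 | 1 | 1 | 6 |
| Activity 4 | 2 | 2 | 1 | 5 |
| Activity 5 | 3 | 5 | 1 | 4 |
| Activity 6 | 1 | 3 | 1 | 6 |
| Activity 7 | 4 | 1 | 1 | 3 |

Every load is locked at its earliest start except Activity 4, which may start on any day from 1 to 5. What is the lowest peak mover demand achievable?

Activity 4@1: d1:17  d2:13  d3:11  d4:1  d5:0  d6:0 → peak 17
Activity 4@2: d1:15  d2:13  d3:13  d4:1  d5:0  d6:0 → peak 15
Activity 4@3: d1:15  d2:11  d3:13  d4:3  d5:0  d6:0 → peak 15
Activity 4@4: d1:15  d2:11  d3:11  d4:3  d5:2  d6:0 → peak 15
Activity 4@5: d1:15  d2:11  d3:11  d4:1  d5:2  d6:2 → peak 15
Best is Activity 4@2, peak 15.

15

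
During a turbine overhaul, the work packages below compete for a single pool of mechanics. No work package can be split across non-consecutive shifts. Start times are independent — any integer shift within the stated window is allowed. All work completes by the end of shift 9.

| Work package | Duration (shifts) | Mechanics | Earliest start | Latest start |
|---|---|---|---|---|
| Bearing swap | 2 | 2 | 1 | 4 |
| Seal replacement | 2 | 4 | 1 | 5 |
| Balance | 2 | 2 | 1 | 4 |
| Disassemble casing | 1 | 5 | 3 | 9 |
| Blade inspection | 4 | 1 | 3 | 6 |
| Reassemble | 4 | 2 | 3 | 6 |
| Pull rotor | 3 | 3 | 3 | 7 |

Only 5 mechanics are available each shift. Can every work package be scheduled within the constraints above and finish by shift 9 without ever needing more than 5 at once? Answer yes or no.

no

The minimum achievable peak is 6; 5 < 6, so no feasible schedule stays within the cap.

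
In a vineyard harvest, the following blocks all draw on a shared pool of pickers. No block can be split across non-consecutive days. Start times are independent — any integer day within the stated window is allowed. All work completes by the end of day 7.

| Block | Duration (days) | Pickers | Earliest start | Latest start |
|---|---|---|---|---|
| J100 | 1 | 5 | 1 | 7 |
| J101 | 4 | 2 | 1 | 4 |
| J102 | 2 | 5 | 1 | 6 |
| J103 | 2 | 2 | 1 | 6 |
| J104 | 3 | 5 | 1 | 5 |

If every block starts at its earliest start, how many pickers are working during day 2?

At early start, day 2 has: J101, J102, J103, J104.
Demand: 2 + 5 + 2 + 5 = 14.

14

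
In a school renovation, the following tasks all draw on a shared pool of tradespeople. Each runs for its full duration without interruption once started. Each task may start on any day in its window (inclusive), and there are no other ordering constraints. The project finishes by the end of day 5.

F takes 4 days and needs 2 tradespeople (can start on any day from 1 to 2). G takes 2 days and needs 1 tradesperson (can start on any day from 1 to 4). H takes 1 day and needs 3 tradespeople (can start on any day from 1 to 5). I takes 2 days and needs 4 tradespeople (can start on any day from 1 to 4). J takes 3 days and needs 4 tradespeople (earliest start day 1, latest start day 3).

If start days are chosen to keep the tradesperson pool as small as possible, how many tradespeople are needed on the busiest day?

7

Early-start (F@1, G@1, H@1, I@1, J@1) gives peak 14: d1:14  d2:11  d3:6  d4:2  d5:0.
Shift H→5, J→3.
Schedule F@1, G@1, H@5, I@1, J@3: d1:7  d2:7  d3:6  d4:6  d5:7 — peak 7.
Total tradesperson-days = 33 over 5 days ⇒ peak ≥ ⌈33/5⌉ = 7, so 7 is optimal.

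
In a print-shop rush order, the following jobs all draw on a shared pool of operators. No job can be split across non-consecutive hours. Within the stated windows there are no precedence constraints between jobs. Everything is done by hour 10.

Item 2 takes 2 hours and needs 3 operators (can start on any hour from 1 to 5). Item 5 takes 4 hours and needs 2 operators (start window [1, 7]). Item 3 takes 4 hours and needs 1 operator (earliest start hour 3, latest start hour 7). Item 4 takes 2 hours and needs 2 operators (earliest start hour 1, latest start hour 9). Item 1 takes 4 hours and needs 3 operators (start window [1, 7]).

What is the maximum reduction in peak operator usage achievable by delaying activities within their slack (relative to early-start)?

6

Early-start peak: h1:10  h2:10  h3:6  h4:6  h5:1  h6:1  h7:0  h8:0  h9:0  h10:0 ⇒ 10.
Leveled (Item 2@1, Item 5@3, Item 3@5, Item 4@3, Item 1@7): h1:3  h2:3  h3:4  h4:4  h5:3  h6:3  h7:4  h8:4  h9:3  h10:3 ⇒ 4.
Reduction 10 − 4 = 6.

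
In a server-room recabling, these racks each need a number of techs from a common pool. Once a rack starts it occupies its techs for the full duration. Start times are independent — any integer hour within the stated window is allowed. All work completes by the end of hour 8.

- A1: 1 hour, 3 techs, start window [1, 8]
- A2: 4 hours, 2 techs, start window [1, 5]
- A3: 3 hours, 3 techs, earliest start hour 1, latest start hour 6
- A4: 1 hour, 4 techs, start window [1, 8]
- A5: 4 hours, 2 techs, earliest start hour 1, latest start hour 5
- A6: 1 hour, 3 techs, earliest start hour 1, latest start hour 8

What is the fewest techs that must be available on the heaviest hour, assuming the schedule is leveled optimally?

5

Early-start (A1@1, A2@1, A3@1, A4@1, A5@1, A6@1) gives peak 17: h1:17  h2:7  h3:7  h4:4  h5:0  h6:0  h7:0  h8:0.
Shift A3→5, A4→8, A5→3, A6→2.
Schedule A1@1, A2@1, A3@5, A4@8, A5@3, A6@2: h1:5  h2:5  h3:4  h4:4  h5:5  h6:5  h7:3  h8:4 — peak 5.
Total tech-hours = 35 over 8 hours ⇒ peak ≥ ⌈35/8⌉ = 5, so 5 is optimal.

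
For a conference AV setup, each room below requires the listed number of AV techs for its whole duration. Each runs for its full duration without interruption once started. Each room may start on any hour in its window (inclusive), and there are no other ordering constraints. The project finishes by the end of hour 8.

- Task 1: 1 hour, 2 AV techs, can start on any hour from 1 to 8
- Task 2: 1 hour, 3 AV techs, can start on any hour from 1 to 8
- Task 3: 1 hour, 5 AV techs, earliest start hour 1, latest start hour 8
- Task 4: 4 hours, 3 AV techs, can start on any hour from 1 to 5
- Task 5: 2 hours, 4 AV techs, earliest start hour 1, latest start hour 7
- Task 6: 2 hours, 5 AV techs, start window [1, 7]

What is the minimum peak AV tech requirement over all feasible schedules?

7

Early-start (Task 1@1, Task 2@1, Task 3@1, Task 4@1, Task 5@1, Task 6@1) gives peak 22: h1:22  h2:12  h3:3  h4:3  h5:0  h6:0  h7:0  h8:0.
Shift Task 3→2, Task 4→3, Task 5→3, Task 6→7.
Schedule Task 1@1, Task 2@1, Task 3@2, Task 4@3, Task 5@3, Task 6@7: h1:5  h2:5  h3:7  h4:7  h5:3  h6:3  h7:5  h8:5 — peak 7.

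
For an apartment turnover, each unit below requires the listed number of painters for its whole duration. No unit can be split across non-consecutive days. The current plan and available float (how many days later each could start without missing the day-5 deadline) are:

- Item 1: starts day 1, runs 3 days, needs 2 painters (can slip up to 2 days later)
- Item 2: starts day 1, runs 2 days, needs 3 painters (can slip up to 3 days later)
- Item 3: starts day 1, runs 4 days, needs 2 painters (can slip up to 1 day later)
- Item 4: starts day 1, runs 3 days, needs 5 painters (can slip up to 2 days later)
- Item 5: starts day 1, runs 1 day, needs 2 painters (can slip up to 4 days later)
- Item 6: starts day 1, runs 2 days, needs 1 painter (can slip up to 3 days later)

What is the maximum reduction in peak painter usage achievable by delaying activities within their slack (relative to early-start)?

6

Early-start peak: d1:15  d2:13  d3:9  d4:2  d5:0 ⇒ 15.
Leveled (Item 1@1, Item 2@1, Item 3@1, Item 4@3, Item 5@1, Item 6@4): d1:9  d2:7  d3:9  d4:8  d5:6 ⇒ 9.
Reduction 15 − 9 = 6.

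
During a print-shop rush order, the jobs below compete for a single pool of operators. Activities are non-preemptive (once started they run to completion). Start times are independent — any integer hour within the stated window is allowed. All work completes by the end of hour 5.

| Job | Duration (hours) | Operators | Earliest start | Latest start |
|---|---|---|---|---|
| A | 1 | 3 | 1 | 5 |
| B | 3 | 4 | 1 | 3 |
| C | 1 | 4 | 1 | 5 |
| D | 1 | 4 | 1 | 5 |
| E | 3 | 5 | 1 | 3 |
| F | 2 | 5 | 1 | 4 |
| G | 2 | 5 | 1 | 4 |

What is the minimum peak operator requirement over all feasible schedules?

13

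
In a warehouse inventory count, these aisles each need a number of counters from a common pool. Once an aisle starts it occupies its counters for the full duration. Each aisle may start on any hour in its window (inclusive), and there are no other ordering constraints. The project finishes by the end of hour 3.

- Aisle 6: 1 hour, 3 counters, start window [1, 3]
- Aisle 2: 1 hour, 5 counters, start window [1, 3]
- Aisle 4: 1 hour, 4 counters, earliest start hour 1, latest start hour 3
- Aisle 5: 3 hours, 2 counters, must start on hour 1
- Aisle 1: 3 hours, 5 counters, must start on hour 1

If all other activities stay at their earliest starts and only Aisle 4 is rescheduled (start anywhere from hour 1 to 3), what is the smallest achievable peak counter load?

15

Aisle 4@1: h1:19  h2:7  h3:7 → peak 19
Aisle 4@2: h1:15  h2:11  h3:7 → peak 15
Aisle 4@3: h1:15  h2:7  h3:11 → peak 15
Best is Aisle 4@2, peak 15.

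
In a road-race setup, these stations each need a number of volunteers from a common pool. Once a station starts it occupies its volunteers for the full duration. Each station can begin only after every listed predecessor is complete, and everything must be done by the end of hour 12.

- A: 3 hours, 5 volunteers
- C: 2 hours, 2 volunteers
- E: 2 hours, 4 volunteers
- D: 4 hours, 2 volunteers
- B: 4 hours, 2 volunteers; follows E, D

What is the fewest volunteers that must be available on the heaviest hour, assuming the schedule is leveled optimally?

Early-start (A@1, C@1, E@1, D@1, B@5) gives peak 13: h1:13  h2:13  h3:7  h4:2  h5:2  h6:2  h7:2  h8:2  h9:0  h10:0  h11:0  h12:0.
Shift C→4, E→6, D→4, B→8.
Schedule A@1, C@4, E@6, D@4, B@8: h1:5  h2:5  h3:5  h4:4  h5:4  h6:6  h7:6  h8:2  h9:2  h10:2  h11:2  h12:0 — peak 6.

6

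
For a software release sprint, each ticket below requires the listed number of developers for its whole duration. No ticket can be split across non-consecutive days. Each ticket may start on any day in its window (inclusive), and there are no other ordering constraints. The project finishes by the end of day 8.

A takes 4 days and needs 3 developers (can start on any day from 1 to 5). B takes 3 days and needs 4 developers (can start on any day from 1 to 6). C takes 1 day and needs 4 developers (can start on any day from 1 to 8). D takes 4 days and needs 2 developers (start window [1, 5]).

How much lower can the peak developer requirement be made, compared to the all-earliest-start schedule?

8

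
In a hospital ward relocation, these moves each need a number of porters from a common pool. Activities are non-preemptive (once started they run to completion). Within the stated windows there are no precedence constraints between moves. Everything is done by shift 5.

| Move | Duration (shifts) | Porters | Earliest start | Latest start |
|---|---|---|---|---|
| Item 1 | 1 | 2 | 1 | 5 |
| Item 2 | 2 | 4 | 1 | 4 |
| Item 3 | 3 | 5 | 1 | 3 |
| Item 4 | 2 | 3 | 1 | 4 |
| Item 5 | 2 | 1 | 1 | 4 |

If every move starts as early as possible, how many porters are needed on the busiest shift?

15

Early-start schedule: Item 1@1, Item 2@1, Item 3@1, Item 4@1, Item 5@1.
Load per shift: shift 1: 15, shift 2: 13, shift 3: 5, shift 4: 0, shift 5: 0.
Peak is 15.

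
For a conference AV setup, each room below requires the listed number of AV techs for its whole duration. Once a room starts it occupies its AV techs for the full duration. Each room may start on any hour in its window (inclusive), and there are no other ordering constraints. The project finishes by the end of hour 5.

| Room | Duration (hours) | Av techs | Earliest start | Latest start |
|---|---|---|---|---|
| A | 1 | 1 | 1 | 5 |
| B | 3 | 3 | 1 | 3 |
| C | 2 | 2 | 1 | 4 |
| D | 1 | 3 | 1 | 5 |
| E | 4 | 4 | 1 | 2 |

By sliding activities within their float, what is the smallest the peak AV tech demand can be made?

Early-start (A@1, B@1, C@1, D@1, E@1) gives peak 13: h1:13  h2:9  h3:7  h4:4  h5:0.
Shift C→4, E→2.
Schedule A@1, B@1, C@4, D@1, E@2: h1:7  h2:7  h3:7  h4:6  h5:6 — peak 7.
Total AV tech-hours = 33 over 5 hours ⇒ peak ≥ ⌈33/5⌉ = 7, so 7 is optimal.

7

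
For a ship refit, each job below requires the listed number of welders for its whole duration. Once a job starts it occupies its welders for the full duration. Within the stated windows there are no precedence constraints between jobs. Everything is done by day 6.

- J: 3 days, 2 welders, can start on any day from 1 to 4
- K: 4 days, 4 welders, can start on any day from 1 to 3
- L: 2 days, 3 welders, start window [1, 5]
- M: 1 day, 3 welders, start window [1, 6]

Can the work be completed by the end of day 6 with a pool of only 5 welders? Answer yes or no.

no

Total welder-days = 31; over 6 days the average is 31/6 > 5, so some day must exceed 5.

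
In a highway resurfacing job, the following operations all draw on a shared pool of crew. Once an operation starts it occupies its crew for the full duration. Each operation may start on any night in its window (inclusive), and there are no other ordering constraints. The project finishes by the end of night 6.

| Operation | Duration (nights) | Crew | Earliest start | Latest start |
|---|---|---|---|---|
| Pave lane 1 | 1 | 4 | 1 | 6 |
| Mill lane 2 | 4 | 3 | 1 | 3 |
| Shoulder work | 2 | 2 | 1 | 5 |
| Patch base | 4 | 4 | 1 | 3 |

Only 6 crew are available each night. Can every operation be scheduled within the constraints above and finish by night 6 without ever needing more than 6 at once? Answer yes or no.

no

The minimum achievable peak is 7; 6 < 7, so no feasible schedule stays within the cap.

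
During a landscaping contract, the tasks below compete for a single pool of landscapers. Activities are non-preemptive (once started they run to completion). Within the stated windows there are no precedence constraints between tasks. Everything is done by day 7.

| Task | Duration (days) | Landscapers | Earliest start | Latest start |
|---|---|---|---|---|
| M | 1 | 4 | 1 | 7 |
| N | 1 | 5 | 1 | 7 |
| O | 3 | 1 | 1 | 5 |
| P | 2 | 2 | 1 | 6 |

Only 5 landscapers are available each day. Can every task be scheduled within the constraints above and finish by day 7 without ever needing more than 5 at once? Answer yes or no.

Schedule M@1, N@2, O@3, P@3: d1:4  d2:5  d3:3  d4:3  d5:1  d6:0  d7:0 — peak 5 ≤ 5.

yes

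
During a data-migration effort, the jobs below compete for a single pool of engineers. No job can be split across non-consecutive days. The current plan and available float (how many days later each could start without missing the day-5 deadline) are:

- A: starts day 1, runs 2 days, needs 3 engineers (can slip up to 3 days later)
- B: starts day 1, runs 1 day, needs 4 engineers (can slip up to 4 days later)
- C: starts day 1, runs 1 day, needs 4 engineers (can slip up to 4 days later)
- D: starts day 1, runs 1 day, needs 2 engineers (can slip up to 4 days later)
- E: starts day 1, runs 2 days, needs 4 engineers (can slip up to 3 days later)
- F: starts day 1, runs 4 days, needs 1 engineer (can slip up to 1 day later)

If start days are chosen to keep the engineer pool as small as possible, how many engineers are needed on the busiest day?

Early-start (A@1, B@1, C@1, D@1, E@1, F@1) gives peak 18: d1:18  d2:8  d3:1  d4:1  d5:0.
Shift C→3, D→2, E→4, F→2.
Schedule A@1, B@1, C@3, D@2, E@4, F@2: d1:7  d2:6  d3:5  d4:5  d5:5 — peak 7.

7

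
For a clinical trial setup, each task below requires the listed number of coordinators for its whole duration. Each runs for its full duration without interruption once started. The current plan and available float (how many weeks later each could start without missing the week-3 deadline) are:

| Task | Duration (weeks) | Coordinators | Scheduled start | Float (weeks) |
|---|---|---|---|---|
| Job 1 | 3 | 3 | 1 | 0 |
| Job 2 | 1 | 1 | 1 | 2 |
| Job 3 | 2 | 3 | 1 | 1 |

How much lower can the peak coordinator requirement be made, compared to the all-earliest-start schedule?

Early-start peak: w1:7  w2:6  w3:3 ⇒ 7.
Leveled (Job 1@1, Job 2@1, Job 3@2): w1:4  w2:6  w3:6 ⇒ 6.
Reduction 7 − 6 = 1.

1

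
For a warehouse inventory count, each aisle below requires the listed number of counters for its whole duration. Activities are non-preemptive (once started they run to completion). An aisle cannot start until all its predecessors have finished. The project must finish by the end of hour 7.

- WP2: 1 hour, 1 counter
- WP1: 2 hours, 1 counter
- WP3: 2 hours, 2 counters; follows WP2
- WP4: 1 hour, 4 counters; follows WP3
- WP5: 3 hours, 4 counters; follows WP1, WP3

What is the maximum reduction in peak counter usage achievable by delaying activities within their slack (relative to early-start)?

Early-start peak: h1:2  h2:3  h3:2  h4:8  h5:4  h6:4  h7:0 ⇒ 8.
Leveled (WP2@1, WP1@1, WP3@2, WP4@4, WP5@5): h1:2  h2:3  h3:2  h4:4  h5:4  h6:4  h7:4 ⇒ 4.
Reduction 8 − 4 = 4.

4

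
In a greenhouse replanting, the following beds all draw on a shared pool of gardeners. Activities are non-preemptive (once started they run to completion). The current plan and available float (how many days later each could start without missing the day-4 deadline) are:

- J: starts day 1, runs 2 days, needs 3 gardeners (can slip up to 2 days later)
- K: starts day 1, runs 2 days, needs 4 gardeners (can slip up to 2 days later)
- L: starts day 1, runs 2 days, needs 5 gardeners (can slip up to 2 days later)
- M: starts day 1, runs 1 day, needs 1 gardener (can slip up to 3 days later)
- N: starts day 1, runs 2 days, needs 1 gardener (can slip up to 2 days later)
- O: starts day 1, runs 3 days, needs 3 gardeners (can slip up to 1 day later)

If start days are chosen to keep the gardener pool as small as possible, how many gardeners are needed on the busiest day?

Early-start (J@1, K@1, L@1, M@1, N@1, O@1) gives peak 17: d1:17  d2:16  d3:3  d4:0.
Shift L→3, N→3, O→2.
Schedule J@1, K@1, L@3, M@1, N@3, O@2: d1:8  d2:10  d3:9  d4:9 — peak 10.

10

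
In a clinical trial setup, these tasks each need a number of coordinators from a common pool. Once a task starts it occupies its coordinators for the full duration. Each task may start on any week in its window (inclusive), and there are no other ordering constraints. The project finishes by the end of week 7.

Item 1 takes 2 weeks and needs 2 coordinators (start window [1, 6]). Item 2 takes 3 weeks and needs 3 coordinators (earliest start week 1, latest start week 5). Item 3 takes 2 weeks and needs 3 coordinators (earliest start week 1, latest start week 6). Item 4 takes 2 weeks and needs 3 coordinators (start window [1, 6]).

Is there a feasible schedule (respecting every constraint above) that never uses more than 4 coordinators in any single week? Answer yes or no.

no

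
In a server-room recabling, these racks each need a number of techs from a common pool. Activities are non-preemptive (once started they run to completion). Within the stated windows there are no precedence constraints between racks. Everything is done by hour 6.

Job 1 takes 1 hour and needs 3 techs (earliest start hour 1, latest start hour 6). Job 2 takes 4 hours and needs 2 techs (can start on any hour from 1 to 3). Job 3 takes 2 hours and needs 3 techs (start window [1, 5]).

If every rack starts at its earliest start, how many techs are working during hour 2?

At early start, hour 2 has: Job 2, Job 3.
Demand: 2 + 3 = 5.

5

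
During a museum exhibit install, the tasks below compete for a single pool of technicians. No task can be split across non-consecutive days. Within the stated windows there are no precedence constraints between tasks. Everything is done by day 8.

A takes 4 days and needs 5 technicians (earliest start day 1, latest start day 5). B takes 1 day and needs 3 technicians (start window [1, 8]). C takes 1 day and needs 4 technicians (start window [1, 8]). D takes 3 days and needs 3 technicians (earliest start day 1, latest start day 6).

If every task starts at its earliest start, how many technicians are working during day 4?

5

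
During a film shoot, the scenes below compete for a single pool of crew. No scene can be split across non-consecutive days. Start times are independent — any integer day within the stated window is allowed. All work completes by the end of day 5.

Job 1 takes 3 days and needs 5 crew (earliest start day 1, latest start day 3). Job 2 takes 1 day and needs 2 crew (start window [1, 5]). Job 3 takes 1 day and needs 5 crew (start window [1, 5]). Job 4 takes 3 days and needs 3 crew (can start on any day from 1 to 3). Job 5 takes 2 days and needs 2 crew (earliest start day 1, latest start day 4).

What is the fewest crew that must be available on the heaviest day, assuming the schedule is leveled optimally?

Early-start (Job 1@1, Job 2@1, Job 3@1, Job 4@1, Job 5@1) gives peak 17: d1:17  d2:10  d3:8  d4:0  d5:0.
Shift Job 3→5, Job 4→2, Job 5→4.
Schedule Job 1@1, Job 2@1, Job 3@5, Job 4@2, Job 5@4: d1:7  d2:8  d3:8  d4:5  d5:7 — peak 8.

8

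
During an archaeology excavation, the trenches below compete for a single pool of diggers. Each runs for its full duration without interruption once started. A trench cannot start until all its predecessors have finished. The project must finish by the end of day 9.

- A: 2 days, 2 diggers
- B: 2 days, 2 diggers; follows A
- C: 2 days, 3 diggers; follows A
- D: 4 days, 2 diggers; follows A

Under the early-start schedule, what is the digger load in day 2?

At early start, day 2 has: A.
Demand: 2 = 2.

2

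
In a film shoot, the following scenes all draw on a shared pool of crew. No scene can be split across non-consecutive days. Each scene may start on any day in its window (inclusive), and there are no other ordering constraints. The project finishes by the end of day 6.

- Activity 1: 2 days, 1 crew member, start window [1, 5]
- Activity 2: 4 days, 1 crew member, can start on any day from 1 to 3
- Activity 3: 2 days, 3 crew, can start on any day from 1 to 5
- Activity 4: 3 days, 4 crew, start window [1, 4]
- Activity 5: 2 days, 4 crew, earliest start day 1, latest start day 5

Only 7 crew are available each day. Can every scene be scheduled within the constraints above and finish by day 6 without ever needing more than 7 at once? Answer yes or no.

Schedule Activity 1@1, Activity 2@1, Activity 3@4, Activity 4@1, Activity 5@5: d1:6  d2:6  d3:5  d4:4  d5:7  d6:4 — peak 7 ≤ 7.

yes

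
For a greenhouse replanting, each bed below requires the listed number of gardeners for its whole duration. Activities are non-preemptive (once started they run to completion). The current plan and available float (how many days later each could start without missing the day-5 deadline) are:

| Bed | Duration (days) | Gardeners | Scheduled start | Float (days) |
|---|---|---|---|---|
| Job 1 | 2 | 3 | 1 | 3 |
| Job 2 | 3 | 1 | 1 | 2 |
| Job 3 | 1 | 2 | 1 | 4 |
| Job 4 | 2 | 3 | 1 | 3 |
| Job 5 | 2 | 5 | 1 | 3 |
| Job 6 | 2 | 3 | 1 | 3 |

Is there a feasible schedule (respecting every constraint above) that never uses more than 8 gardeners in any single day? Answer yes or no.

yes

Schedule Job 1@1, Job 2@1, Job 3@1, Job 4@2, Job 5@4, Job 6@3: d1:6  d2:7  d3:7  d4:8  d5:5 — peak 8 ≤ 8.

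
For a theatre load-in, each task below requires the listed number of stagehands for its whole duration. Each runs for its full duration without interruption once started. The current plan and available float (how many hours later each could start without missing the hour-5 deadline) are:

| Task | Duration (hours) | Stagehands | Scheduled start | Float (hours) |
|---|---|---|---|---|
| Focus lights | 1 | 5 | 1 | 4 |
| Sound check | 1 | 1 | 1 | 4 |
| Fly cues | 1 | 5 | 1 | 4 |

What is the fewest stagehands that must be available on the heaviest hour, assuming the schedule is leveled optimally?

Early-start (Focus lights@1, Sound check@1, Fly cues@1) gives peak 11: h1:11  h2:0  h3:0  h4:0  h5:0.
Shift Sound check→2, Fly cues→3.
Schedule Focus lights@1, Sound check@2, Fly cues@3: h1:5  h2:1  h3:5  h4:0  h5:0 — peak 5.

5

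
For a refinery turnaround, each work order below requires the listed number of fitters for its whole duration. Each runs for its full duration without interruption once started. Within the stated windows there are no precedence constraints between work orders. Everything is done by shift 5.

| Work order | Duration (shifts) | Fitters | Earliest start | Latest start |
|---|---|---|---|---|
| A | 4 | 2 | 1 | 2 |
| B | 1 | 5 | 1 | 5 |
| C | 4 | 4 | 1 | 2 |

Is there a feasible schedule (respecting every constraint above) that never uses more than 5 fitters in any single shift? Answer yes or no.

no

Total fitter-shifts = 29; over 5 shifts the average is 29/5 > 5, so some shift must exceed 5.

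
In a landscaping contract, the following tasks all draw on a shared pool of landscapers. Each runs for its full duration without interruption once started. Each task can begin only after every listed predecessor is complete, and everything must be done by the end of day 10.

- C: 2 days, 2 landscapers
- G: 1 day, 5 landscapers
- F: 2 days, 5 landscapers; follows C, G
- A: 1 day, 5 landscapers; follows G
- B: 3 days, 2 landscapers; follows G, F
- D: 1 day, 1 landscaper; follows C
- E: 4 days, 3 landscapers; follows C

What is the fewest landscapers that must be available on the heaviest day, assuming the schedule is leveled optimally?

Early-start (C@1, G@1, F@3, A@2, B@5, D@3, E@3) gives peak 9: d1:7  d2:7  d3:9  d4:8  d5:5  d6:5  d7:2  d8:0  d9:0  d10:0.
Shift G→3, F→4, A→6, B→7, D→10, E→7.
Schedule C@1, G@3, F@4, A@6, B@7, D@10, E@7: d1:2  d2:2  d3:5  d4:5  d5:5  d6:5  d7:5  d8:5  d9:5  d10:4 — peak 5.
Total landscaper-days = 43 over 10 days ⇒ peak ≥ ⌈43/10⌉ = 5, so 5 is optimal.

5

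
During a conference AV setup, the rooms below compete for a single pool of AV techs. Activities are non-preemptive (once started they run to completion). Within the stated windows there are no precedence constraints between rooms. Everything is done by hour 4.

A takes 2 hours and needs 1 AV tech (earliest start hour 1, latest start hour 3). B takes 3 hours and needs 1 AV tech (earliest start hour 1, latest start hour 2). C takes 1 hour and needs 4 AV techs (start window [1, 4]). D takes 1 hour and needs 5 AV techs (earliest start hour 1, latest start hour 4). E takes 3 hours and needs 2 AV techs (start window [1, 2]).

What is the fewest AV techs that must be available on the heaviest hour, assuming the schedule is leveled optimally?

6

Early-start (A@1, B@1, C@1, D@1, E@1) gives peak 13: h1:13  h2:4  h3:3  h4:0.
Shift A→2, C→4, E→2.
Schedule A@2, B@1, C@4, D@1, E@2: h1:6  h2:4  h3:4  h4:6 — peak 6.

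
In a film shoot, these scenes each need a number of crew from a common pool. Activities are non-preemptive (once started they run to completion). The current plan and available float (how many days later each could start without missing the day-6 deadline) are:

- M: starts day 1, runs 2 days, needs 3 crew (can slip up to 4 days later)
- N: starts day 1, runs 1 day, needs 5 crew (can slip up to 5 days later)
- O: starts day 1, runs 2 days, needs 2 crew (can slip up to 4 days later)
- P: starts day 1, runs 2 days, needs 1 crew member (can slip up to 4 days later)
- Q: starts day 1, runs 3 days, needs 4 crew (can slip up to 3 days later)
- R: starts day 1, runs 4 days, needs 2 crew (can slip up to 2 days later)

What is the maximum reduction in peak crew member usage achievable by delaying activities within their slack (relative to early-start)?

Early-start peak: d1:17  d2:12  d3:6  d4:2  d5:0  d6:0 ⇒ 17.
Leveled (M@1, N@3, O@1, P@1, Q@4, R@3): d1:6  d2:6  d3:7  d4:6  d5:6  d6:6 ⇒ 7.
Reduction 17 − 7 = 10.

10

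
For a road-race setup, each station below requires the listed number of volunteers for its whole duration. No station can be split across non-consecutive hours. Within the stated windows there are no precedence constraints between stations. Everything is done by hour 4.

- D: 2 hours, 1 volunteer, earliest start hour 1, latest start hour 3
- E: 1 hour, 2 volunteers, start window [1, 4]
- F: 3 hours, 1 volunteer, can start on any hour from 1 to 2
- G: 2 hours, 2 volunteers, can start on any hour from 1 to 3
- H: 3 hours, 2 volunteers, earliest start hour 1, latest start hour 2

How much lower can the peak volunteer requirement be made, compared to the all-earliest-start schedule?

Early-start peak: h1:8  h2:6  h3:3  h4:0 ⇒ 8.
Leveled (D@1, E@1, F@1, G@3, H@2): h1:4  h2:4  h3:5  h4:4 ⇒ 5.
Reduction 8 − 5 = 3.

3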